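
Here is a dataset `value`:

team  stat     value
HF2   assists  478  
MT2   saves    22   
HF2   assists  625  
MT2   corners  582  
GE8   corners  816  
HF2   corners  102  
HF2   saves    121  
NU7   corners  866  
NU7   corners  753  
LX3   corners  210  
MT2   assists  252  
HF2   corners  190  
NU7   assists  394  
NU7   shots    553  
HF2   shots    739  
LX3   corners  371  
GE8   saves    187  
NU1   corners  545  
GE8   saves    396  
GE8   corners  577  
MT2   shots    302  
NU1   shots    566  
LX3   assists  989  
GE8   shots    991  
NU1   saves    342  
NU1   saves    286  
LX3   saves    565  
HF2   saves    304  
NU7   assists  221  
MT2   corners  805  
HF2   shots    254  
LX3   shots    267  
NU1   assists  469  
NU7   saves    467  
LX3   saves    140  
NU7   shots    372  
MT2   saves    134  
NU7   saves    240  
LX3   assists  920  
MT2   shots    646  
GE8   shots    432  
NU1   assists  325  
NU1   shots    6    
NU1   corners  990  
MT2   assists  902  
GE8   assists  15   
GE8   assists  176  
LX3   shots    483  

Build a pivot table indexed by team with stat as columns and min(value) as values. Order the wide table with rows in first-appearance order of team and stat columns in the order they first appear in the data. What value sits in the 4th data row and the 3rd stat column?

With rows in first-appearance order of team, row 4 is team=NU7. stat columns in first-appearance order: assists, saves, corners, shots; column 3 is corners.
Long rows with team=NU7, stat=corners: min(866, 753) = 753.

753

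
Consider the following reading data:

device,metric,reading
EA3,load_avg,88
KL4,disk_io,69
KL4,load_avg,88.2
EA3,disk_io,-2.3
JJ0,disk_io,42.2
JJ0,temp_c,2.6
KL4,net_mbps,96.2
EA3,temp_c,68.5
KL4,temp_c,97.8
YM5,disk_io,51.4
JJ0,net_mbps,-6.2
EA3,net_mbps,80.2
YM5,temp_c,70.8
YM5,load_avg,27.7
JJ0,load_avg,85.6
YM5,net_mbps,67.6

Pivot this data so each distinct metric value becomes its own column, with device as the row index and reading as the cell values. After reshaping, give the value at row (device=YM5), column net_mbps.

67.6

Wide layout: rows indexed by device, columns are the 4 distinct metric values (load_avg, disk_io, temp_c, net_mbps).
Cell (device=YM5, metric=net_mbps) draws from the long row where device=YM5 and metric=net_mbps, which has reading=67.6.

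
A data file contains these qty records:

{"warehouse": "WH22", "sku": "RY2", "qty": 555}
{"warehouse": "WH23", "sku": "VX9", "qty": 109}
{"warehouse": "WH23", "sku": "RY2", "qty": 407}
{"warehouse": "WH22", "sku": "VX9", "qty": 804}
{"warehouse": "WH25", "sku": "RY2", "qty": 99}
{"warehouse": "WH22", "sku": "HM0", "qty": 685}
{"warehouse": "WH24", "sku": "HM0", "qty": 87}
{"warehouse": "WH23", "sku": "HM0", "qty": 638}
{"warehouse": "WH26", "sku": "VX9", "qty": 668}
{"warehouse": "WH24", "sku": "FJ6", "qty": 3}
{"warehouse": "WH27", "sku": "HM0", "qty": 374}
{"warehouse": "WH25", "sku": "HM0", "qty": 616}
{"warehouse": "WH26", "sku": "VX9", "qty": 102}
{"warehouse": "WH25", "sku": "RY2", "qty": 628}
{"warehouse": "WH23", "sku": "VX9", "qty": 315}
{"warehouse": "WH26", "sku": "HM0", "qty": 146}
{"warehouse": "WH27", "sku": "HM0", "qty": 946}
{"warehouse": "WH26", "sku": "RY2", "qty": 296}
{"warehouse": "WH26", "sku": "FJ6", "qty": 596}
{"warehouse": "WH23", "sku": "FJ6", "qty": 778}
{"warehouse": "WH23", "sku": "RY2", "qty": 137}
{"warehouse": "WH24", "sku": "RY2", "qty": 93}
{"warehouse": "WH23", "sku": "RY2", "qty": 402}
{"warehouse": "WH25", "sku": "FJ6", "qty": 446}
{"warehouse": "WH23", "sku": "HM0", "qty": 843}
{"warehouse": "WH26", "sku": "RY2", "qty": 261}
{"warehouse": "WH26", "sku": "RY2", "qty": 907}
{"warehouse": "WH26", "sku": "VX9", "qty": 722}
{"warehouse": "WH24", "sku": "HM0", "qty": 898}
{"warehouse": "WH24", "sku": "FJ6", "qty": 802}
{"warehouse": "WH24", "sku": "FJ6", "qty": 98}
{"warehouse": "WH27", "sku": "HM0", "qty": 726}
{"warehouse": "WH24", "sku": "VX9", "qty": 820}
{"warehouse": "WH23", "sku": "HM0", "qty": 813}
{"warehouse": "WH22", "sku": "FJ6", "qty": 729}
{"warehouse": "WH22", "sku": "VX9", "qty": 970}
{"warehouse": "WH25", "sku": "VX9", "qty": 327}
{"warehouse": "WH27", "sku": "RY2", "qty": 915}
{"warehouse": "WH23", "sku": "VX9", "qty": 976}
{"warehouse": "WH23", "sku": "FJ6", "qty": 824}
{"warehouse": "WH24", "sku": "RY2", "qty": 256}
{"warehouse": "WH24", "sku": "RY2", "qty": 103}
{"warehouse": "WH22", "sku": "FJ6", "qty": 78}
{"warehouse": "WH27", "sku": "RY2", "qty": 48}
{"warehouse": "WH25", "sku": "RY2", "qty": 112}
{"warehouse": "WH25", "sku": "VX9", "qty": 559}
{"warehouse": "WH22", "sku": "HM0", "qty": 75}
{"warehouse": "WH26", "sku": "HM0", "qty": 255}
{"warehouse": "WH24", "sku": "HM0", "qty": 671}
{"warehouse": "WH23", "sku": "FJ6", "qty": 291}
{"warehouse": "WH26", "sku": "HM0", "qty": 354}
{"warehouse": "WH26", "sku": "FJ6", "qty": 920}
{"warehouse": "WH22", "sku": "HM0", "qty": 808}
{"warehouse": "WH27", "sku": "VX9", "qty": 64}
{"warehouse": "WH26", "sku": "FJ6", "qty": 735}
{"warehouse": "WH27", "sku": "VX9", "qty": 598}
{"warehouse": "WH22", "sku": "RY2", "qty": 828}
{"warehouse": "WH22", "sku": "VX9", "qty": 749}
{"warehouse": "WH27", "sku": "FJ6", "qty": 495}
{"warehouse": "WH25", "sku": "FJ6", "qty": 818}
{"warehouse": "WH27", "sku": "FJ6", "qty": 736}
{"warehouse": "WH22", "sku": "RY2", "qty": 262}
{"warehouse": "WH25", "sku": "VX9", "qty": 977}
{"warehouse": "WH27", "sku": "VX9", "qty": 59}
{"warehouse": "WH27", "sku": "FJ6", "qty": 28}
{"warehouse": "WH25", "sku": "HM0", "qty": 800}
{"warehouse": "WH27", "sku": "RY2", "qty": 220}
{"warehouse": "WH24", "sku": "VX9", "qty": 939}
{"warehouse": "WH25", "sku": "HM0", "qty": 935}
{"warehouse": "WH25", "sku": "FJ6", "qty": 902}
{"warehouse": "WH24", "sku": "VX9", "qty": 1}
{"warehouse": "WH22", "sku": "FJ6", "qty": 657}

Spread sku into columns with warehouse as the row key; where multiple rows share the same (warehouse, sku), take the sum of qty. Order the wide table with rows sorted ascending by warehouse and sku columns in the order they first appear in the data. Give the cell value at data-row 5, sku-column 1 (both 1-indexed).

1464

With rows sorted ascending by warehouse, row 5 is warehouse=WH26. sku columns in first-appearance order: RY2, VX9, HM0, FJ6; column 1 is RY2.
Long rows with warehouse=WH26, sku=RY2: 296 + 261 + 907 = 1464.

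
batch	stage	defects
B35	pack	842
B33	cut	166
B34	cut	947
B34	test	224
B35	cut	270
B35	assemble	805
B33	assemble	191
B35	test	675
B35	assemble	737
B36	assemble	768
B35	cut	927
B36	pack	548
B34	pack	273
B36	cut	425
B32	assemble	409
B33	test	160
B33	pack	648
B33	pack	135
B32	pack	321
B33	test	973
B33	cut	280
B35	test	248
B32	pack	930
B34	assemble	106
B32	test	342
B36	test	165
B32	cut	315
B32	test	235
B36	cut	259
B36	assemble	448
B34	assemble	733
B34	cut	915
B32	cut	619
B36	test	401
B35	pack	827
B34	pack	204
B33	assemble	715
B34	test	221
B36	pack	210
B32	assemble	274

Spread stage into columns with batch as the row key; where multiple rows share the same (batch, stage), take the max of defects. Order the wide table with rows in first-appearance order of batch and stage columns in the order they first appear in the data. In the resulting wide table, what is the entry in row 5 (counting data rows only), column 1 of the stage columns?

With rows in first-appearance order of batch, row 5 is batch=B32. stage columns in first-appearance order: pack, cut, test, assemble; column 1 is pack.
Long rows with batch=B32, stage=pack: max(321, 930) = 930.

930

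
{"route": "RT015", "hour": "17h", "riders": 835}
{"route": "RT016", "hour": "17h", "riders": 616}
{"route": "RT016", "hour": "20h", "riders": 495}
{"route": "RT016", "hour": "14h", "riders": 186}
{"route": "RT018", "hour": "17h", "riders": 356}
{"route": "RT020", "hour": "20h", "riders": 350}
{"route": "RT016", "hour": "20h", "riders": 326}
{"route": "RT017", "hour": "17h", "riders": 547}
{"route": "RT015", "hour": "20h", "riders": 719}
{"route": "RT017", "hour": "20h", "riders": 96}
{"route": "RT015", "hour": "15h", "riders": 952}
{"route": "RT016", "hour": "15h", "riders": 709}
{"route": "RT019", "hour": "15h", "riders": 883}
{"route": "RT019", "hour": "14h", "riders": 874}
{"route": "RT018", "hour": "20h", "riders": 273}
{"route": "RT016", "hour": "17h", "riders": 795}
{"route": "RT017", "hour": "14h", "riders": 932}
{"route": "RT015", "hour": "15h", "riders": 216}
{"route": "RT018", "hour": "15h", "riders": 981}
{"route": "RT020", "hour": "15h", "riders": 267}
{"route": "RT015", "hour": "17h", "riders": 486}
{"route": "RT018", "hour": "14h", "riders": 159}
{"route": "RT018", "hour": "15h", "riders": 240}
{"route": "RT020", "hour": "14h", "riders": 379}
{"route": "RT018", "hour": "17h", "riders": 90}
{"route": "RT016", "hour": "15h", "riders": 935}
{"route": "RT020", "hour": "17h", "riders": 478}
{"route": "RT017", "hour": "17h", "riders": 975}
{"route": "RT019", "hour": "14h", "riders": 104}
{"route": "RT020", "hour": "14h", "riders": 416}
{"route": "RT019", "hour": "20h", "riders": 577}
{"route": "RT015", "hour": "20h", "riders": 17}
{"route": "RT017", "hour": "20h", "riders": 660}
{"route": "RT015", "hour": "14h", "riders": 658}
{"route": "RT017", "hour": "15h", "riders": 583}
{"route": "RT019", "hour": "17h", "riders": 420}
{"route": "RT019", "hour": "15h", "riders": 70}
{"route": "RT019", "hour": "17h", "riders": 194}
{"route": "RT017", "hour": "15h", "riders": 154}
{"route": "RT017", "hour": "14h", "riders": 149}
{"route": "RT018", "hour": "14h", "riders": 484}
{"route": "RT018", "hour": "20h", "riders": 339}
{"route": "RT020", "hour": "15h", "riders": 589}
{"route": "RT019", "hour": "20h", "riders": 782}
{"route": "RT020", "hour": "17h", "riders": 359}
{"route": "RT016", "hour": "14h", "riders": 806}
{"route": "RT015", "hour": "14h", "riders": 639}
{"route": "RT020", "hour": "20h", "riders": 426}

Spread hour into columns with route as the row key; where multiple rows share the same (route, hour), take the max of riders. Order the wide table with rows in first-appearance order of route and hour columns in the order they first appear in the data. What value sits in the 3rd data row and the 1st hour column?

356

With rows in first-appearance order of route, row 3 is route=RT018. hour columns in first-appearance order: 17h, 20h, 14h, 15h; column 1 is 17h.
Long rows with route=RT018, hour=17h: max(356, 90) = 356.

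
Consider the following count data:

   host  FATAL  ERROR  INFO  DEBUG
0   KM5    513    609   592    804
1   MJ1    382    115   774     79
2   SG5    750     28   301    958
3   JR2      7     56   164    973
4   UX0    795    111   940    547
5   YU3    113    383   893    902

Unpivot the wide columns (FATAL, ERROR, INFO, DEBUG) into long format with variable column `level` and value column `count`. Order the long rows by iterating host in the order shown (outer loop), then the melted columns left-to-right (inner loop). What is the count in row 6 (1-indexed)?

24 rows total (6 × 4). Row 6: index ⌊(6-1)/4⌋ = 1 into host → MJ1; (6-1) mod 4 = 1 into the melted columns → ERROR.
So row 6 is (MJ1, ERROR, 115); count = 115.

115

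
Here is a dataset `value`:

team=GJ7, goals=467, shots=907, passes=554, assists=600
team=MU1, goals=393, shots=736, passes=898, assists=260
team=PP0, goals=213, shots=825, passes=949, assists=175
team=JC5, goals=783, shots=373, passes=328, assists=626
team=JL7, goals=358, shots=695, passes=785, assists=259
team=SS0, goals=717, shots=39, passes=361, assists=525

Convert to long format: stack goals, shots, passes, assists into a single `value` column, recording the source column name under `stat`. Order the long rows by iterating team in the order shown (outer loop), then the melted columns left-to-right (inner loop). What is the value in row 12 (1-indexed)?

175

24 rows total (6 × 4). Row 12: index ⌊(12-1)/4⌋ = 2 into team → PP0; (12-1) mod 4 = 3 into the melted columns → assists.
So row 12 is (PP0, assists, 175); value = 175.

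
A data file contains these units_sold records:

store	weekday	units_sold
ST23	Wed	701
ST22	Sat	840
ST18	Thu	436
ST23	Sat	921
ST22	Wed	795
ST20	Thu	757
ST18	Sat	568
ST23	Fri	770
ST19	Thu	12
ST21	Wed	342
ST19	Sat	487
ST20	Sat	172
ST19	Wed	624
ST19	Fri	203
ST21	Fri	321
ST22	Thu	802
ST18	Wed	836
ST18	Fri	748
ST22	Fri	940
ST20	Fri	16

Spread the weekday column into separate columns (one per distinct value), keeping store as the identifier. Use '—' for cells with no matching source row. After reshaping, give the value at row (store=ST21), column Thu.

—

No long-format row has store=ST21 and weekday=Thu, so the cell is —.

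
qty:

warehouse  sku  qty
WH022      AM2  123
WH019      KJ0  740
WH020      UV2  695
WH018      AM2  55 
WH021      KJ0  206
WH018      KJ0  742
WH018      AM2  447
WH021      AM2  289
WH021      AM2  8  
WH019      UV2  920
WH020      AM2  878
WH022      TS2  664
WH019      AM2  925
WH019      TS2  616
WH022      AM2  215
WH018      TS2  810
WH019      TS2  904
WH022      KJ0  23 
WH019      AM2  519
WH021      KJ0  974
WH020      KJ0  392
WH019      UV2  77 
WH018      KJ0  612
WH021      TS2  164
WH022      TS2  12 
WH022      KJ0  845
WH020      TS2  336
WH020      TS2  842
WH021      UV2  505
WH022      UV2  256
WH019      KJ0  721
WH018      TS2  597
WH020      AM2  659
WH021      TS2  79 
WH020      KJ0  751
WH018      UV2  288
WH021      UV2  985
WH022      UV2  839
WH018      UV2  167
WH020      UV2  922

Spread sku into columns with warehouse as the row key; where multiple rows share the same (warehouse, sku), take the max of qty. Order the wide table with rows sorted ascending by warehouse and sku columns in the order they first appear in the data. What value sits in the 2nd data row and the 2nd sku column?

With rows sorted ascending by warehouse, row 2 is warehouse=WH019. sku columns in first-appearance order: AM2, KJ0, UV2, TS2; column 2 is KJ0.
Long rows with warehouse=WH019, sku=KJ0: max(740, 721) = 740.

740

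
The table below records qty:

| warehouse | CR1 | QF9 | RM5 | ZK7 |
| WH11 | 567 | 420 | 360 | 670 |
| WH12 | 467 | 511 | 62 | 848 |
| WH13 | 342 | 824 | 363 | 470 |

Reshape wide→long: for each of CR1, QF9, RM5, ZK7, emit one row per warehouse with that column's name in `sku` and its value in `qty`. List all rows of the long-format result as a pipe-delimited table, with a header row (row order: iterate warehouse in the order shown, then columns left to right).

Each (warehouse, column) pair becomes one row: 3 × 4 = 12 rows.
For example, (WH11, CR1) → qty=567.

| warehouse | sku | qty |
| WH11 | CR1 | 567 |
| WH11 | QF9 | 420 |
| WH11 | RM5 | 360 |
| WH11 | ZK7 | 670 |
| WH12 | CR1 | 467 |
| WH12 | QF9 | 511 |
| WH12 | RM5 | 62 |
| WH12 | ZK7 | 848 |
| WH13 | CR1 | 342 |
| WH13 | QF9 | 824 |
| WH13 | RM5 | 363 |
| WH13 | ZK7 | 470 |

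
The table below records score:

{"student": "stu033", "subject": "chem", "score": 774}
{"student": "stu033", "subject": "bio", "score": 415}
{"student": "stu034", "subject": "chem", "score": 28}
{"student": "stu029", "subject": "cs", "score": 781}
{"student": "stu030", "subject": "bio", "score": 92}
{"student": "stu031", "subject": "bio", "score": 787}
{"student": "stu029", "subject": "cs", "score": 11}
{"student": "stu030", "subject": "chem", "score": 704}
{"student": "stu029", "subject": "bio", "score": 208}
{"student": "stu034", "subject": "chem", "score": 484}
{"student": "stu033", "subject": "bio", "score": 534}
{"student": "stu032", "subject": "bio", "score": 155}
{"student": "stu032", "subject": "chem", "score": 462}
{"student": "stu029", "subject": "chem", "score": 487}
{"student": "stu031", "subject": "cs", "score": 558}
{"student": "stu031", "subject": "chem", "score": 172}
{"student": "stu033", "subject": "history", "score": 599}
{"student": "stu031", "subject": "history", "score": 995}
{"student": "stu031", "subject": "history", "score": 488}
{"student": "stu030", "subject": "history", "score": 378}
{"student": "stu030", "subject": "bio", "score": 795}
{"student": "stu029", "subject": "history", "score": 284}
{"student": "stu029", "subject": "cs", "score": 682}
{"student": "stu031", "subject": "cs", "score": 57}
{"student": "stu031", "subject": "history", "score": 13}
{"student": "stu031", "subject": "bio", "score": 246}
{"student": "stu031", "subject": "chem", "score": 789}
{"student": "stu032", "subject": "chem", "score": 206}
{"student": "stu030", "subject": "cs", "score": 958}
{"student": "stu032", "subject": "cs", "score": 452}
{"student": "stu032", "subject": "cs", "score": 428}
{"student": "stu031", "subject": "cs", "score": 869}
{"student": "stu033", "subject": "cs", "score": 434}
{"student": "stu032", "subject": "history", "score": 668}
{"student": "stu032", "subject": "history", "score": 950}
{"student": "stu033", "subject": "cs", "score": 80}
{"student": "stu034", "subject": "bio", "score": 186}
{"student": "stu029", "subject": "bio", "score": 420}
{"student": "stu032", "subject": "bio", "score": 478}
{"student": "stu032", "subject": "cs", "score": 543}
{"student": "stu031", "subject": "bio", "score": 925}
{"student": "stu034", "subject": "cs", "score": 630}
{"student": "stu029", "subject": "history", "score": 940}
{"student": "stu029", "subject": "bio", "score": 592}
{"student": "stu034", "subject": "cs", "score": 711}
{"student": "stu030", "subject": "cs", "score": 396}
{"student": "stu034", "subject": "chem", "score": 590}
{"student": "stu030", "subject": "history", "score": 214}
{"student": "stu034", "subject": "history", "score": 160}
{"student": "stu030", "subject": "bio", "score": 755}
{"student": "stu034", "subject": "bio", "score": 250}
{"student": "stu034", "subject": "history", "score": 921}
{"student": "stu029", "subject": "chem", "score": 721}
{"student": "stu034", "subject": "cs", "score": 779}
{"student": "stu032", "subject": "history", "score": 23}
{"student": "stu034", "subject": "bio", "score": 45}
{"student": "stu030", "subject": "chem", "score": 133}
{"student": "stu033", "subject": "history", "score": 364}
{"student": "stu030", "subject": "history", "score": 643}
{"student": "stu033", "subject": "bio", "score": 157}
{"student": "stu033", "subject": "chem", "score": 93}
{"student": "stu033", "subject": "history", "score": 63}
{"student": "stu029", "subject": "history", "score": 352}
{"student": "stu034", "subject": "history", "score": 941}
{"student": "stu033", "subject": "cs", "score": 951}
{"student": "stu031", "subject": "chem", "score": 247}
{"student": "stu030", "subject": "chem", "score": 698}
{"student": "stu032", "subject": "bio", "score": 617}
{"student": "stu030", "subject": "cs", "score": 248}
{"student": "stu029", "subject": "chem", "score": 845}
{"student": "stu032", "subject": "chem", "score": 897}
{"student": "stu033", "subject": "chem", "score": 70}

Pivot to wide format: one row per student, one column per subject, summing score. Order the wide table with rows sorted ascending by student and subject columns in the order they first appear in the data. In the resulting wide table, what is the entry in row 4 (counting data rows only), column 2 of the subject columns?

1250

With rows sorted ascending by student, row 4 is student=stu032. subject columns in first-appearance order: chem, bio, cs, history; column 2 is bio.
Long rows with student=stu032, subject=bio: 155 + 478 + 617 = 1250.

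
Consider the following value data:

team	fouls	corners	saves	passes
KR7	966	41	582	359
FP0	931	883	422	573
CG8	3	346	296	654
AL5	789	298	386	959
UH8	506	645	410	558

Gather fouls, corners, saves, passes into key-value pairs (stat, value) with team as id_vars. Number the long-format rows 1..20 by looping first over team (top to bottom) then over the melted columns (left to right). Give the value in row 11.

296

20 rows total (5 × 4). Row 11: index ⌊(11-1)/4⌋ = 2 into team → CG8; (11-1) mod 4 = 2 into the melted columns → saves.
So row 11 is (CG8, saves, 296); value = 296.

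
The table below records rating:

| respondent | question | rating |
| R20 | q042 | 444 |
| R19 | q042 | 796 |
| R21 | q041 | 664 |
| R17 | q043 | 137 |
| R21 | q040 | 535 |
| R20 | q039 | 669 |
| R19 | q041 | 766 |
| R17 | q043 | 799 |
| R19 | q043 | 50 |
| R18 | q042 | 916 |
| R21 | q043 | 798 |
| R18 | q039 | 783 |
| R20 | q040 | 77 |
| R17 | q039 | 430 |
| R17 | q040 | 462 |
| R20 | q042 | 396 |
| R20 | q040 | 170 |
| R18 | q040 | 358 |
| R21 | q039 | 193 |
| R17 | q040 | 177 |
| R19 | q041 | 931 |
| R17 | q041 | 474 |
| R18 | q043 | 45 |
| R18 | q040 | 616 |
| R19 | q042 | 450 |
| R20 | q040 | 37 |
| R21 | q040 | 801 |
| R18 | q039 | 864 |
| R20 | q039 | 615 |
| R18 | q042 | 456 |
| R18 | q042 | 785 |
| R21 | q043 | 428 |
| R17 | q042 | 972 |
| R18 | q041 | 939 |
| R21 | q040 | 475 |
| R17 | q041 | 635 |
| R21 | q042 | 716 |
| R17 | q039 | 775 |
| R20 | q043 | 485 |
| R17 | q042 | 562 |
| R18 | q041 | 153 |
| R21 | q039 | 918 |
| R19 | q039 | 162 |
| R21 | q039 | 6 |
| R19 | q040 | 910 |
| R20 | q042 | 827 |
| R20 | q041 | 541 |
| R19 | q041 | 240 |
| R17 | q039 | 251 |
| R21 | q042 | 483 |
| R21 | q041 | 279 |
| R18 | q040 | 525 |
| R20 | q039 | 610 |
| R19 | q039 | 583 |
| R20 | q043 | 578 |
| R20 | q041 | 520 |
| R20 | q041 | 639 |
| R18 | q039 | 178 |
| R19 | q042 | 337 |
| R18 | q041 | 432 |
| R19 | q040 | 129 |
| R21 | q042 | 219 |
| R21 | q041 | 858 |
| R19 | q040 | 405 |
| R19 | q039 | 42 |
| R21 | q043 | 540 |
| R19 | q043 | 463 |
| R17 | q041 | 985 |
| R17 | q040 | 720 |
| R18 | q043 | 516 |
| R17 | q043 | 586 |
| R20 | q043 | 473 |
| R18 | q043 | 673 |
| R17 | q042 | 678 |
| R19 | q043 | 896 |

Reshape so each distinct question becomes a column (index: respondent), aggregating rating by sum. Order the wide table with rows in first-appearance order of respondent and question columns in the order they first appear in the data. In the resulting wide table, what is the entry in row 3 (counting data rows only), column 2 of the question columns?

1801

With rows in first-appearance order of respondent, row 3 is respondent=R21. question columns in first-appearance order: q042, q041, q043, q040, q039; column 2 is q041.
Long rows with respondent=R21, question=q041: 664 + 279 + 858 = 1801.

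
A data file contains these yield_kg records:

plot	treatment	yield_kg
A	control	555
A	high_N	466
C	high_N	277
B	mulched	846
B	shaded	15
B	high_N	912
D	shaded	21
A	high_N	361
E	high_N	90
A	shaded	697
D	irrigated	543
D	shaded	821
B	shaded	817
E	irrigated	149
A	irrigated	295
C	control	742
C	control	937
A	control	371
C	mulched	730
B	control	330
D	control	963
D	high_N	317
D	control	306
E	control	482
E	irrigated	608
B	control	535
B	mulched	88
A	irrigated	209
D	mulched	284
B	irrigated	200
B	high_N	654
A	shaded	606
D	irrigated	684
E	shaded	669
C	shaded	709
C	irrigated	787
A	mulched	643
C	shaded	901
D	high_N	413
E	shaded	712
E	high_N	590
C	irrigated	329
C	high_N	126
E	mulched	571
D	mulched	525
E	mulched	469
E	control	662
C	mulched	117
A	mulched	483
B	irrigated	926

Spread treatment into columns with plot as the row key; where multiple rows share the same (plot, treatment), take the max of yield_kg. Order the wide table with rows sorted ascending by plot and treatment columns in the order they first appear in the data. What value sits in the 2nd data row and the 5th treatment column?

926

With rows sorted ascending by plot, row 2 is plot=B. treatment columns in first-appearance order: control, high_N, mulched, shaded, irrigated; column 5 is irrigated.
Long rows with plot=B, treatment=irrigated: max(200, 926) = 926.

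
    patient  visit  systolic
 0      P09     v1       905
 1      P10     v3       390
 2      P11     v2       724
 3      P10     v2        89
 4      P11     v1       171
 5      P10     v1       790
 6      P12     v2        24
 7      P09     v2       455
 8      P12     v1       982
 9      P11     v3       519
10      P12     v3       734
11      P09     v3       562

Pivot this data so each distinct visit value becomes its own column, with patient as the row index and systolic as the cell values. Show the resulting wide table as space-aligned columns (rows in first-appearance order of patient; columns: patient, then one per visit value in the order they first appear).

patient  v1   v3   v2 
P09      905  562  455
P10      790  390  89 
P11      171  519  724
P12      982  734  24 

Columns: patient plus the 3 distinct visit values (v1, v3, v2).
For example, row P09 column v1 takes systolic=905 from the long row (P09, v1).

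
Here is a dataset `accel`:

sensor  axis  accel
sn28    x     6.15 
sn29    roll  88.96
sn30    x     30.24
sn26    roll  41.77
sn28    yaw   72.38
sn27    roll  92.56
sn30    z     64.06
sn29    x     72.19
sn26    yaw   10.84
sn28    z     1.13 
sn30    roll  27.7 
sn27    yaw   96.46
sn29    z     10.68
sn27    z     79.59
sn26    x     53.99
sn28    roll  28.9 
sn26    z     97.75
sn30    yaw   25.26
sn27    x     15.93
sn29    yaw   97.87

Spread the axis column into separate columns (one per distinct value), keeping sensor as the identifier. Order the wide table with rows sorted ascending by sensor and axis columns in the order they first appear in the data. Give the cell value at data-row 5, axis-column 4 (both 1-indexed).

With rows sorted ascending by sensor, row 5 is sensor=sn30. axis columns in first-appearance order: x, roll, yaw, z; column 4 is z.
Long rows with sensor=sn30, axis=z: accel = 64.06.

64.06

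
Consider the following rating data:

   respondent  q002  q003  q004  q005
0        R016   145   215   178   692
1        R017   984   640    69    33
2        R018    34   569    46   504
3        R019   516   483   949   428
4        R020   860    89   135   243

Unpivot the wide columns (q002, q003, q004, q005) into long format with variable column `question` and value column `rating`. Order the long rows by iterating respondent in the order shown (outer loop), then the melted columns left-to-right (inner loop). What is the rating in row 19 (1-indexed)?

135

20 rows total (5 × 4). Row 19: index ⌊(19-1)/4⌋ = 4 into respondent → R020; (19-1) mod 4 = 2 into the melted columns → q004.
So row 19 is (R020, q004, 135); rating = 135.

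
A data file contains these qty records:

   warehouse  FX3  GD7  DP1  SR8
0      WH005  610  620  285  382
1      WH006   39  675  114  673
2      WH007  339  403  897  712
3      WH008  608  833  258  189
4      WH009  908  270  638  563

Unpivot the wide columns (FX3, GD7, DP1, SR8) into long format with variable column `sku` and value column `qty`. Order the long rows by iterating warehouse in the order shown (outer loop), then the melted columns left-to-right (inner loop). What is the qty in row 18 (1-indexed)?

20 rows total (5 × 4). Row 18: index ⌊(18-1)/4⌋ = 4 into warehouse → WH009; (18-1) mod 4 = 1 into the melted columns → GD7.
So row 18 is (WH009, GD7, 270); qty = 270.

270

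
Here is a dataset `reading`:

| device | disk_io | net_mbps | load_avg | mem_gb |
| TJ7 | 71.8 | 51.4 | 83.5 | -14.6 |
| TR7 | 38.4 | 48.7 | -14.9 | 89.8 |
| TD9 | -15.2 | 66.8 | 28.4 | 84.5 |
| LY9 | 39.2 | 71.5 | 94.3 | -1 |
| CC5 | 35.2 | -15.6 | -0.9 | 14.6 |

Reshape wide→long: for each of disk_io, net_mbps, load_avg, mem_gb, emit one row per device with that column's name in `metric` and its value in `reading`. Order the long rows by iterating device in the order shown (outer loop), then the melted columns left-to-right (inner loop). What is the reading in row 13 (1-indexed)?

20 rows total (5 × 4). Row 13: index ⌊(13-1)/4⌋ = 3 into device → LY9; (13-1) mod 4 = 0 into the melted columns → disk_io.
So row 13 is (LY9, disk_io, 39.2); reading = 39.2.

39.2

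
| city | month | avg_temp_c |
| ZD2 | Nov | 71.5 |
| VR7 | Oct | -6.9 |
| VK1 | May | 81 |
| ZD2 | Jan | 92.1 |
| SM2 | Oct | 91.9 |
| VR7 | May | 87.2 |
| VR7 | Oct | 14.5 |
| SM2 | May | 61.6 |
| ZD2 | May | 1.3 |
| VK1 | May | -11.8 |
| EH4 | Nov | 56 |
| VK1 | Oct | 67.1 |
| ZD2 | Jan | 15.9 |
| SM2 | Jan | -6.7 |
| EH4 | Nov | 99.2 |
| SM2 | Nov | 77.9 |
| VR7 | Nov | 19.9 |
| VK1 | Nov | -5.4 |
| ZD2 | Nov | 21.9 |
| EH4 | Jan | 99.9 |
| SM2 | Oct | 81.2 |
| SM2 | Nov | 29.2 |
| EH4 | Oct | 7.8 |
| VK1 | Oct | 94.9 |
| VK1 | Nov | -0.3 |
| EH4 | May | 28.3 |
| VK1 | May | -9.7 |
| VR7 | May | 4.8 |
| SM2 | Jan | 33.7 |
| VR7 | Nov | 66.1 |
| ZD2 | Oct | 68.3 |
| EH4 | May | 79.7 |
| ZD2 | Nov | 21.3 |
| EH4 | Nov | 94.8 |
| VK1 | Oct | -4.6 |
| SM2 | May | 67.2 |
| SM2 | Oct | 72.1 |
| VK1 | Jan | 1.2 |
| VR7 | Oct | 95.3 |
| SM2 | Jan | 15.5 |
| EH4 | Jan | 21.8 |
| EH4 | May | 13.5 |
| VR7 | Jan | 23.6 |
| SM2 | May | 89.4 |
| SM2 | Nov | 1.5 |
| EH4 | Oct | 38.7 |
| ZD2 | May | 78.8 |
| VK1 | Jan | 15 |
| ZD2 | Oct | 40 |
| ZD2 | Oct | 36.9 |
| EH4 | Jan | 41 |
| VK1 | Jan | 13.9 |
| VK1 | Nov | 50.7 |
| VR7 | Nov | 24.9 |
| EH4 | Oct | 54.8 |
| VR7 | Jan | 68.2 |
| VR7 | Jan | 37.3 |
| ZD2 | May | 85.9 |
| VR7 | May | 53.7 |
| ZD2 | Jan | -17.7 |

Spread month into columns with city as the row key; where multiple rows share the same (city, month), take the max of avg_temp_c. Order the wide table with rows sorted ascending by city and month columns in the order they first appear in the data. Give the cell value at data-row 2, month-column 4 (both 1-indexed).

With rows sorted ascending by city, row 2 is city=SM2. month columns in first-appearance order: Nov, Oct, May, Jan; column 4 is Jan.
Long rows with city=SM2, month=Jan: max(-6.7, 33.7, 15.5) = 33.7.

33.7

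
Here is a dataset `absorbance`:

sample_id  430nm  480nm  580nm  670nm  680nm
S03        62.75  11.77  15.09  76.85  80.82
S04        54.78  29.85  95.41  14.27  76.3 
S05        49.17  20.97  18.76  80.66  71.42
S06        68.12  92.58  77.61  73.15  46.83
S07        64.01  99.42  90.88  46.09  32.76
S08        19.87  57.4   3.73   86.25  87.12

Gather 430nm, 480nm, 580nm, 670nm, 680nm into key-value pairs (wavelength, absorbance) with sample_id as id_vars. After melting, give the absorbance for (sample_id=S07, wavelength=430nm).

64.01

Unpivoting turns each (sample_id, wide-column) pair into one long row.
The wide cell at row S07, column 430nm holds 64.01, so the long row (S07, 430nm) has absorbance=64.01.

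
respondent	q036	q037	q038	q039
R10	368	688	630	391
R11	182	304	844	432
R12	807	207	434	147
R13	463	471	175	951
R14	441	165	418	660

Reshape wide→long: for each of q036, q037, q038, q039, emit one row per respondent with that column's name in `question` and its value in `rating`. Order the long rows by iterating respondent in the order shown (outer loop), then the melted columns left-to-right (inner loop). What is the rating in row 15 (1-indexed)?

20 rows total (5 × 4). Row 15: index ⌊(15-1)/4⌋ = 3 into respondent → R13; (15-1) mod 4 = 2 into the melted columns → q038.
So row 15 is (R13, q038, 175); rating = 175.

175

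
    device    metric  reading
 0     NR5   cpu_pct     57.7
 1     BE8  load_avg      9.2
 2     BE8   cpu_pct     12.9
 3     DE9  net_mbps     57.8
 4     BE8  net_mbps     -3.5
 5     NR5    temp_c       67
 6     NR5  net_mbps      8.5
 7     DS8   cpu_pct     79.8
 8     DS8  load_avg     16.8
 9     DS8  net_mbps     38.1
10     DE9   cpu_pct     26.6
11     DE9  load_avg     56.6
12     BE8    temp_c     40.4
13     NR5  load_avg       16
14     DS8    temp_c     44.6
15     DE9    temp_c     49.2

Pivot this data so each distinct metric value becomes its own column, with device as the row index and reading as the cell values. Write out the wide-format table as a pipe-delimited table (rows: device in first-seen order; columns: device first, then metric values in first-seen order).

Columns: device plus the 4 distinct metric values (cpu_pct, load_avg, net_mbps, temp_c).
For example, row NR5 column cpu_pct takes reading=57.7 from the long row (NR5, cpu_pct).

| device | cpu_pct | load_avg | net_mbps | temp_c |
| NR5 | 57.7 | 16 | 8.5 | 67 |
| BE8 | 12.9 | 9.2 | -3.5 | 40.4 |
| DE9 | 26.6 | 56.6 | 57.8 | 49.2 |
| DS8 | 79.8 | 16.8 | 38.1 | 44.6 |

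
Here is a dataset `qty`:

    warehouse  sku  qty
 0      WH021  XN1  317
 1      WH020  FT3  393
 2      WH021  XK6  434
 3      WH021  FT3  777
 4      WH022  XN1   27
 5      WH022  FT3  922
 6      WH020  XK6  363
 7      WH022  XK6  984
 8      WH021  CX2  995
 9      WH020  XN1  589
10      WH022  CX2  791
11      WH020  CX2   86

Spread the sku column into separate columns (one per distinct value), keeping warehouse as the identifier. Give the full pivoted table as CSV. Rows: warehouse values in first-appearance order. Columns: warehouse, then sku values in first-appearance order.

warehouse,XN1,FT3,XK6,CX2
WH021,317,777,434,995
WH020,589,393,363,86
WH022,27,922,984,791

Columns: warehouse plus the 4 distinct sku values (XN1, FT3, XK6, CX2).
For example, row WH021 column XN1 takes qty=317 from the long row (WH021, XN1).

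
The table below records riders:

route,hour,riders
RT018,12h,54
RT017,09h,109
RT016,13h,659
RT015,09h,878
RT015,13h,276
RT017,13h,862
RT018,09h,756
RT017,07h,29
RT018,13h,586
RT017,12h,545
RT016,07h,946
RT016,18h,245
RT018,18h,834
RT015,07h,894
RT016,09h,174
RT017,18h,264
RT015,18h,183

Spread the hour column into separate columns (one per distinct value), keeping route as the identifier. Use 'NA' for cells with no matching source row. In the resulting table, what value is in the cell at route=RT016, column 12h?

No long-format row has route=RT016 and hour=12h, so the cell is NA.

NA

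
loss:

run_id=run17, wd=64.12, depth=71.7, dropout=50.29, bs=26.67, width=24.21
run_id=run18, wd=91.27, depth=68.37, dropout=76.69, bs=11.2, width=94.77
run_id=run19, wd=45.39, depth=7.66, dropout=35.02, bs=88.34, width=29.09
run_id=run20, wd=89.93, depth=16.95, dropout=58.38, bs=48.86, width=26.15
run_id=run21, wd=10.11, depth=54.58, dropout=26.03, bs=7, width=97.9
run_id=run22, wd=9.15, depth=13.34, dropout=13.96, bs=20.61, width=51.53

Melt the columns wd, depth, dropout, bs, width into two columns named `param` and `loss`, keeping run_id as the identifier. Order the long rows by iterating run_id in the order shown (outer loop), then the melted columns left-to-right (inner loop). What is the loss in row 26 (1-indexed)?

9.15

30 rows total (6 × 5). Row 26: index ⌊(26-1)/5⌋ = 5 into run_id → run22; (26-1) mod 5 = 0 into the melted columns → wd.
So row 26 is (run22, wd, 9.15); loss = 9.15.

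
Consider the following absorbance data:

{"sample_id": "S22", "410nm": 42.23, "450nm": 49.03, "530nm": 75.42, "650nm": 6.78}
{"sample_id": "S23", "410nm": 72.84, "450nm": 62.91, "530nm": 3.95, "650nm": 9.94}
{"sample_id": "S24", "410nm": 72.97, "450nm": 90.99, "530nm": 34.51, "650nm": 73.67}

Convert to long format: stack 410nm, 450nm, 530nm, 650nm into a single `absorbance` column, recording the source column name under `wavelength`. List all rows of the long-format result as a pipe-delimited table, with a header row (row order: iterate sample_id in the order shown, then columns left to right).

Each (sample_id, column) pair becomes one row: 3 × 4 = 12 rows.
For example, (S22, 410nm) → absorbance=42.23.

| sample_id | wavelength | absorbance |
| S22 | 410nm | 42.23 |
| S22 | 450nm | 49.03 |
| S22 | 530nm | 75.42 |
| S22 | 650nm | 6.78 |
| S23 | 410nm | 72.84 |
| S23 | 450nm | 62.91 |
| S23 | 530nm | 3.95 |
| S23 | 650nm | 9.94 |
| S24 | 410nm | 72.97 |
| S24 | 450nm | 90.99 |
| S24 | 530nm | 34.51 |
| S24 | 650nm | 73.67 |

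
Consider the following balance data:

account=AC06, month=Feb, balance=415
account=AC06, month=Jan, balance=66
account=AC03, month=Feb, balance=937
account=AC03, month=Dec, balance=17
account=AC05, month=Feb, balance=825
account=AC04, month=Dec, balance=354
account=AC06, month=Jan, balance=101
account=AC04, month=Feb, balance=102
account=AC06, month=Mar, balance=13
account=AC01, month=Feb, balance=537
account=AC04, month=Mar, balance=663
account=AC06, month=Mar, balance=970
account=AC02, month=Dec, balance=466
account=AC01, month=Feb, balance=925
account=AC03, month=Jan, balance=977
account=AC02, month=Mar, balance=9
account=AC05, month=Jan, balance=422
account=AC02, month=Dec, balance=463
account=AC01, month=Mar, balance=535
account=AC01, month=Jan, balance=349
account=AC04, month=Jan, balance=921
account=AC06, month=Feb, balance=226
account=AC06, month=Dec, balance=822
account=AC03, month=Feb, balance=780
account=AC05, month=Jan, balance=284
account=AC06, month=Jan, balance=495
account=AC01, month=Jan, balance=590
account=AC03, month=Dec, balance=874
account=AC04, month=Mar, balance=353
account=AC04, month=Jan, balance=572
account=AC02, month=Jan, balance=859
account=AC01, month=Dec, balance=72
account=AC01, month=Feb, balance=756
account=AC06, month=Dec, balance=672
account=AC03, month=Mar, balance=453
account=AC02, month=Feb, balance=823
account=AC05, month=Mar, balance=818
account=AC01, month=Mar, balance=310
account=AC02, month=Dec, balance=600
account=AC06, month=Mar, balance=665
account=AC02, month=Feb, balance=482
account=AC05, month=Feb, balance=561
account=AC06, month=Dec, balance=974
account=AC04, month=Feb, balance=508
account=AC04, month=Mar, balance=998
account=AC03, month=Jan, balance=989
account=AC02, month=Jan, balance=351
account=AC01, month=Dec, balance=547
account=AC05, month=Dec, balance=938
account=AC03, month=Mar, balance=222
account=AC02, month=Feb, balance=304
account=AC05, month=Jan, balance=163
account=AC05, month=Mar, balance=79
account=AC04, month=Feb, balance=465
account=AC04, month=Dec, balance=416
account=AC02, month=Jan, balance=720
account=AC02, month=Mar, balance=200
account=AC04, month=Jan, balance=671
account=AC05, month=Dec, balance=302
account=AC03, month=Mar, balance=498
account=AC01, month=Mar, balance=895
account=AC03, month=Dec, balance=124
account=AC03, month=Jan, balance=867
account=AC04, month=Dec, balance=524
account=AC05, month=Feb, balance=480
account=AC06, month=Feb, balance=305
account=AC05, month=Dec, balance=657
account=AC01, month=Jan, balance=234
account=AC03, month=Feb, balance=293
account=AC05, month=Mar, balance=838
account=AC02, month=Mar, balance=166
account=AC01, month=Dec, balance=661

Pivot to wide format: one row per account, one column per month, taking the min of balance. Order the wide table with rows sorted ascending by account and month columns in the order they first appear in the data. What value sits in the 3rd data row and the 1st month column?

293

With rows sorted ascending by account, row 3 is account=AC03. month columns in first-appearance order: Feb, Jan, Dec, Mar; column 1 is Feb.
Long rows with account=AC03, month=Feb: min(937, 780, 293) = 293.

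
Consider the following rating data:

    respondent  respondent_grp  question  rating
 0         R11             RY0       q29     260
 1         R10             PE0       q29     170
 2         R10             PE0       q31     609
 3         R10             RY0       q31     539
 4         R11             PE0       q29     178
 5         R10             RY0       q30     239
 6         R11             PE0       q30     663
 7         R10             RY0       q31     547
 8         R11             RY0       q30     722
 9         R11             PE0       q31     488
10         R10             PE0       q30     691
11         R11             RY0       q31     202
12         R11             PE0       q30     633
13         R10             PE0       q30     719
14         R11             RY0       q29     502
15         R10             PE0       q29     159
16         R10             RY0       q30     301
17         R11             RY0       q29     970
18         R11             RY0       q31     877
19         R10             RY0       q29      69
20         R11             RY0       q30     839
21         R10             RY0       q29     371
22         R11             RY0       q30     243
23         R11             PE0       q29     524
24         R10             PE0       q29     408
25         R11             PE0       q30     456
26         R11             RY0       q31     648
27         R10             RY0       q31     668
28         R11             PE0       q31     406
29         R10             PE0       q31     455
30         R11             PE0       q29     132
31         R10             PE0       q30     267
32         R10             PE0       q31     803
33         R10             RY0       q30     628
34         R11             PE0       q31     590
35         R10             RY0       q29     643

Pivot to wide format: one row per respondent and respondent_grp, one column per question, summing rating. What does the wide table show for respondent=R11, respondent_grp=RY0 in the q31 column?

Rows with respondent=R11, respondent_grp=RY0 and question=q31: rating values are 202, 877, 648.
202 + 877 + 648 = 1727.

1727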